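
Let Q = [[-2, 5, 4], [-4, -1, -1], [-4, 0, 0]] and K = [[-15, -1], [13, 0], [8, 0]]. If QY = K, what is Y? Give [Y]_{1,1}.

Q is on the left of Y, so left-multiply by Q⁻¹: Y = Q⁻¹K.
det Q = 4, so Q⁻¹ = [[0, 0, -1/4], [1, 4, -9/2], [-1, -5, 11/2]].
Y = Q⁻¹K = [[0, 0, -1/4], [1, 4, -9/2], [-1, -5, 11/2]] · [[-15, -1], [13, 0], [8, 0]] = [[-2, 0], [1, -1], [-6, 1]].

-2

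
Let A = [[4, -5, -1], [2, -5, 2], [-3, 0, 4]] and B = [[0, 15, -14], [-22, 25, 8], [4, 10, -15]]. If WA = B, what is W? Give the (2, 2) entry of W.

Since A sits to the right of W, W = BA⁻¹.
A has determinant 5; A⁻¹ = [[-4, 4, -3], [-14/5, 13/5, -2], [-3, 3, -2]].
W = BA⁻¹ = [[0, 15, -14], [-22, 25, 8], [4, 10, -15]] · [[-4, 4, -3], [-14/5, 13/5, -2], [-3, 3, -2]] = [[0, -3, -2], [-6, 1, 0], [1, -3, -2]].

1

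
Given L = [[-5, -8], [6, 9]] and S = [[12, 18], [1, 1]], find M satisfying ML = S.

Since L sits to the right of M, M = SL⁻¹.
det L = 3, so L⁻¹ = [[3, 8/3], [-2, -5/3]].
M = SL⁻¹ = [[12, 18], [1, 1]] · [[3, 8/3], [-2, -5/3]] = [[0, 2], [1, 1]].

M = [[0, 2], [1, 1]]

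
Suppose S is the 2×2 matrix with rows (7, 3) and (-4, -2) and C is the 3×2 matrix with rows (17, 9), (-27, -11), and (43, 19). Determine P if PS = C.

Right-multiplying both sides by S⁻¹ gives P = CS⁻¹.
det S = -2, so S⁻¹ = [[1, 3/2], [-2, -7/2]].
P = CS⁻¹ = [[17, 9], [-27, -11], [43, 19]] · [[1, 3/2], [-2, -7/2]] = [[-1, -6], [-5, -2], [5, -2]].

P = [[-1, -6], [-5, -2], [5, -2]]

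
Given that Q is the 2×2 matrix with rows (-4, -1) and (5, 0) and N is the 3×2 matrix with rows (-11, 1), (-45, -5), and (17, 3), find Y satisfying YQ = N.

Y = [[-1, -3], [5, -5], [-3, 1]]

Right-multiplying both sides by Q⁻¹ gives Y = NQ⁻¹.
det Q = 5, so Q⁻¹ = [[0, 1/5], [-1, -4/5]].
Y = NQ⁻¹ = [[-11, 1], [-45, -5], [17, 3]] · [[0, 1/5], [-1, -4/5]] = [[-1, -3], [5, -5], [-3, 1]].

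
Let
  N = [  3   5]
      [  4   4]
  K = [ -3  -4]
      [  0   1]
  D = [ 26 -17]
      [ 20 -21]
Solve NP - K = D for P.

P = [[1, -2], [4, -3]]

NP = D + K = [[23, -21], [20, -20]].
N is on the left of P, so left-multiply by N⁻¹: P = N⁻¹(D + K).
det N = -8; the adjugate gives N⁻¹ = [[-1/2, 5/8], [1/2, -3/8]].
P = N⁻¹(D + K) = [[1, -2], [4, -3]].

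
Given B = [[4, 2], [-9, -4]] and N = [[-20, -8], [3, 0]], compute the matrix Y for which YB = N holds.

Y = [[4, 4], [-6, -3]]

Since B sits to the right of Y, Y = NB⁻¹.
det B = 2; the adjugate gives B⁻¹ = [[-2, -1], [9/2, 2]].
Y = NB⁻¹ = [[-20, -8], [3, 0]] · [[-2, -1], [9/2, 2]] = [[4, 4], [-6, -3]].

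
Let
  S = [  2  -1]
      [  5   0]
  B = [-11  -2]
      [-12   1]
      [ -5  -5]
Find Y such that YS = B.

Y = [[2, -3], [-1, -2], [5, -3]]

S is on the right of Y, so right-multiply by S⁻¹: Y = BS⁻¹.
S has determinant 5; S⁻¹ = [[0, 1/5], [-1, 2/5]].
Y = BS⁻¹ = [[-11, -2], [-12, 1], [-5, -5]] · [[0, 1/5], [-1, 2/5]] = [[2, -3], [-1, -2], [5, -3]].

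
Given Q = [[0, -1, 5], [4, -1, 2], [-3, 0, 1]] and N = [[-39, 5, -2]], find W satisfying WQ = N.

Right-multiplying both sides by Q⁻¹ gives W = NQ⁻¹.
det Q = -5; the adjugate gives Q⁻¹ = [[1/5, -1/5, -3/5], [2, -3, -4], [3/5, -3/5, -4/5]].
W = NQ⁻¹ = [[-39, 5, -2]] · [[1/5, -1/5, -3/5], [2, -3, -4], [3/5, -3/5, -4/5]] = [[1, -6, 5]].

W = [[1, -6, 5]]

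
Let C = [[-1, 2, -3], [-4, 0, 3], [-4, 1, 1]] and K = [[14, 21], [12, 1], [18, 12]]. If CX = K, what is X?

X = [[-6, -4], [-2, 1], [-4, -5]]

Since C multiplies X on the left, X = C⁻¹K.
C has determinant -1; C⁻¹ = [[3, 5, -6], [8, 13, -15], [4, 7, -8]].
X = C⁻¹K = [[3, 5, -6], [8, 13, -15], [4, 7, -8]] · [[14, 21], [12, 1], [18, 12]] = [[-6, -4], [-2, 1], [-4, -5]].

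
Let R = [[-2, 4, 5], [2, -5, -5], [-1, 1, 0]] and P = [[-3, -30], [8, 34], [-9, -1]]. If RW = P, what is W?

W = [[4, -3], [-5, -4], [5, -4]]

R is on the left of W, so left-multiply by R⁻¹: W = R⁻¹P.
det R = -5; the adjugate gives R⁻¹ = [[-1, -1, -1], [-1, -1, 0], [3/5, 2/5, -2/5]].
W = R⁻¹P = [[-1, -1, -1], [-1, -1, 0], [3/5, 2/5, -2/5]] · [[-3, -30], [8, 34], [-9, -1]] = [[4, -3], [-5, -4], [5, -4]].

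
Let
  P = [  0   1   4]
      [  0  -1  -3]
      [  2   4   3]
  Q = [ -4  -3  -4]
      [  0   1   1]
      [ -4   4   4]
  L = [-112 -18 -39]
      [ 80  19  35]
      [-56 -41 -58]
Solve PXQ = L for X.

X = [[-1, 3, 4], [1, 1, -5], [5, 4, 3]]

X = P⁻¹LQ⁻¹ (apply P⁻¹ on the left and Q⁻¹ on the right).
P has determinant 2; P⁻¹ = [[9/2, 13/2, 1/2], [-3, -4, 0], [1, 1, 0]].
Q has determinant -4; Q⁻¹ = [[0, 1, -1/4], [1, 8, -1], [-1, -7, 1]].
P⁻¹L = [[-12, 22, 23], [16, -22, -23], [-32, 1, -4]].
X = (P⁻¹L)Q⁻¹ = [[-1, 3, 4], [1, 1, -5], [5, 4, 3]].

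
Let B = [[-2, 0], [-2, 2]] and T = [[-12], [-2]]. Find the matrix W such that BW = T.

Left-multiplying both sides by B⁻¹ gives W = B⁻¹T.
det B = -4, so B⁻¹ = [[-1/2, 0], [-1/2, 1/2]].
W = B⁻¹T = [[-1/2, 0], [-1/2, 1/2]] · [[-12], [-2]] = [[6], [5]].

W = [[6], [5]]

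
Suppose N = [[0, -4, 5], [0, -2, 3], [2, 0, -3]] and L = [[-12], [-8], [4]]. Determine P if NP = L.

P = [[-4], [-2], [-4]]

Since N multiplies P on the left, P = N⁻¹L.
N has determinant -4; N⁻¹ = [[-3/2, 3, 1/2], [-3/2, 5/2, 0], [-1, 2, 0]].
P = N⁻¹L = [[-3/2, 3, 1/2], [-3/2, 5/2, 0], [-1, 2, 0]] · [[-12], [-8], [4]] = [[-4], [-2], [-4]].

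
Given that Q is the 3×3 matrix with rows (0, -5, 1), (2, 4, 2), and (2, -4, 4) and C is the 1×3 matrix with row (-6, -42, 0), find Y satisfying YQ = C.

Y = [[6, -3, 0]]

Since Q sits to the right of Y, Y = CQ⁻¹.
det Q = 4; the adjugate gives Q⁻¹ = [[6, 4, -7/2], [-1, -1/2, 1/2], [-4, -5/2, 5/2]].
Y = CQ⁻¹ = [[-6, -42, 0]] · [[6, 4, -7/2], [-1, -1/2, 1/2], [-4, -5/2, 5/2]] = [[6, -3, 0]].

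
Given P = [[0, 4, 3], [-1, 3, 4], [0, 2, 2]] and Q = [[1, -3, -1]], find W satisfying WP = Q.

Right-multiplying both sides by P⁻¹ gives W = QP⁻¹.
det P = 2, so P⁻¹ = [[-1, -1, 7/2], [1, 0, -3/2], [-1, 0, 2]].
W = QP⁻¹ = [[1, -3, -1]] · [[-1, -1, 7/2], [1, 0, -3/2], [-1, 0, 2]] = [[-3, -1, 6]].

W = [[-3, -1, 6]]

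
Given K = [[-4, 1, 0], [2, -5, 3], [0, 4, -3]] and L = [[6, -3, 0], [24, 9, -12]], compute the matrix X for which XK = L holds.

Right-multiplying both sides by K⁻¹ gives X = LK⁻¹.
det K = -6; the adjugate gives K⁻¹ = [[-1/2, -1/2, -1/2], [-1, -2, -2], [-4/3, -8/3, -3]].
X = LK⁻¹ = [[6, -3, 0], [24, 9, -12]] · [[-1/2, -1/2, -1/2], [-1, -2, -2], [-4/3, -8/3, -3]] = [[0, 3, 3], [-5, 2, 6]].

X = [[0, 3, 3], [-5, 2, 6]]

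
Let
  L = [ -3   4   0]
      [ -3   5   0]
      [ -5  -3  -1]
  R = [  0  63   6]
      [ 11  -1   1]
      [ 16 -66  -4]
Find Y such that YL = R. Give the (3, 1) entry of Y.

L is on the right of Y, so right-multiply by L⁻¹: Y = RL⁻¹.
det L = 3, so L⁻¹ = [[-5/3, 4/3, 0], [-1, 1, 0], [34/3, -29/3, -1]].
Y = RL⁻¹ = [[0, 63, 6], [11, -1, 1], [16, -66, -4]] · [[-5/3, 4/3, 0], [-1, 1, 0], [34/3, -29/3, -1]] = [[5, 5, -6], [-6, 4, -1], [-6, -6, 4]].

-6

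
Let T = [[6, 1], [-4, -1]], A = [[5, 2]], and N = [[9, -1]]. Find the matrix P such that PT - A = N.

PT = N + A = [[14, 1]].
Since T sits to the right of P, P = (N + A)T⁻¹.
T has determinant -2; T⁻¹ = [[1/2, 1/2], [-2, -3]].
P = (N + A)T⁻¹ = [[5, 4]].

P = [[5, 4]]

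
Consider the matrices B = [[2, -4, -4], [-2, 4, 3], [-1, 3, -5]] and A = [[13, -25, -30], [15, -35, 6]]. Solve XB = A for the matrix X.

X = [[4, -3, 1], [4, -1, -5]]

Since B sits to the right of X, X = AB⁻¹.
B has determinant 2; B⁻¹ = [[-29/2, -16, 2], [-13/2, -7, 1], [-1, -1, 0]].
X = AB⁻¹ = [[13, -25, -30], [15, -35, 6]] · [[-29/2, -16, 2], [-13/2, -7, 1], [-1, -1, 0]] = [[4, -3, 1], [4, -1, -5]].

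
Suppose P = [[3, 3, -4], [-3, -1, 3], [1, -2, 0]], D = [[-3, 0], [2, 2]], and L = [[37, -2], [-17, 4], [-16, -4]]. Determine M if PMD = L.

M = P⁻¹LD⁻¹ (apply P⁻¹ on the left and D⁻¹ on the right).
det P = -1, so P⁻¹ = [[-6, -8, -5], [-3, -4, -3], [-7, -9, -6]].
det D = -6; the adjugate gives D⁻¹ = [[-1/3, 0], [1/3, 1/2]].
P⁻¹L = [[-6, 0], [5, 2], [-10, 2]].
M = (P⁻¹L)D⁻¹ = [[2, 0], [-1, 1], [4, 1]].

M = [[2, 0], [-1, 1], [4, 1]]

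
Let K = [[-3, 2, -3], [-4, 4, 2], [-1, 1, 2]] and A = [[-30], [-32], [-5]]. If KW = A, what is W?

W = [[6], [-3], [2]]

K is on the left of W, so left-multiply by K⁻¹: W = K⁻¹A.
det K = -6; the adjugate gives K⁻¹ = [[-1, 7/6, -8/3], [-1, 3/2, -3], [0, -1/6, 2/3]].
W = K⁻¹A = [[-1, 7/6, -8/3], [-1, 3/2, -3], [0, -1/6, 2/3]] · [[-30], [-32], [-5]] = [[6], [-3], [2]].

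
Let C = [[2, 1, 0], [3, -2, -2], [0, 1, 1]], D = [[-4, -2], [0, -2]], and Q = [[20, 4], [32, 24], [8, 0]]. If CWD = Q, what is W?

Left-multiply by C⁻¹ and right-multiply by D⁻¹: W = C⁻¹QD⁻¹.
C has determinant -3; C⁻¹ = [[0, 1/3, 2/3], [1, -2/3, -4/3], [-1, 2/3, 7/3]].
D has determinant 8; D⁻¹ = [[-1/4, 1/4], [0, -1/2]].
C⁻¹Q = [[16, 8], [-12, -12], [20, 12]].
W = (C⁻¹Q)D⁻¹ = [[-4, 0], [3, 3], [-5, -1]].

W = [[-4, 0], [3, 3], [-5, -1]]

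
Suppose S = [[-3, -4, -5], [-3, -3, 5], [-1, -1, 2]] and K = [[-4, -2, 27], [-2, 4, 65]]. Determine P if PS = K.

S is on the right of P, so right-multiply by S⁻¹: P = KS⁻¹.
S has determinant -1; S⁻¹ = [[1, -13, 35], [-1, 11, -30], [0, -1, 3]].
P = KS⁻¹ = [[-4, -2, 27], [-2, 4, 65]] · [[1, -13, 35], [-1, 11, -30], [0, -1, 3]] = [[-2, 3, 1], [-6, 5, 5]].

P = [[-2, 3, 1], [-6, 5, 5]]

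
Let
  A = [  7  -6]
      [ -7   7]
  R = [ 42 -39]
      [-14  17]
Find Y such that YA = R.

Y = [[3, -3], [3, 5]]

A is on the right of Y, so right-multiply by A⁻¹: Y = RA⁻¹.
det A = 7; the adjugate gives A⁻¹ = [[1, 6/7], [1, 1]].
Y = RA⁻¹ = [[42, -39], [-14, 17]] · [[1, 6/7], [1, 1]] = [[3, -3], [3, 5]].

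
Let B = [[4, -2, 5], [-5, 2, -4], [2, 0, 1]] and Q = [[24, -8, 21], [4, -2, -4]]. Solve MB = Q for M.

M = [[2, -2, 3], [-5, -6, -3]]

Since B sits to the right of M, M = QB⁻¹.
det B = -6, so B⁻¹ = [[-1/3, -1/3, 1/3], [1/2, 1, 3/2], [2/3, 2/3, 1/3]].
M = QB⁻¹ = [[24, -8, 21], [4, -2, -4]] · [[-1/3, -1/3, 1/3], [1/2, 1, 3/2], [2/3, 2/3, 1/3]] = [[2, -2, 3], [-5, -6, -3]].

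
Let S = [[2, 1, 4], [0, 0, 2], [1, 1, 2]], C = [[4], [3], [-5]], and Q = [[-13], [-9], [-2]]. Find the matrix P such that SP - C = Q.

P = [[4], [-5], [-3]]

SP = Q + C = [[-9], [-6], [-7]].
Left-multiplying both sides by S⁻¹ gives P = S⁻¹(Q + C).
det S = -2, so S⁻¹ = [[1, -1, -1], [-1, 0, 2], [0, 1/2, 0]].
P = S⁻¹(Q + C) = [[4], [-5], [-3]].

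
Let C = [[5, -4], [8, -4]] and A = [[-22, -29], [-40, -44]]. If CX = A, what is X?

X = [[-6, -5], [-2, 1]]

Since C multiplies X on the left, X = C⁻¹A.
C has determinant 12; C⁻¹ = [[-1/3, 1/3], [-2/3, 5/12]].
X = C⁻¹A = [[-1/3, 1/3], [-2/3, 5/12]] · [[-22, -29], [-40, -44]] = [[-6, -5], [-2, 1]].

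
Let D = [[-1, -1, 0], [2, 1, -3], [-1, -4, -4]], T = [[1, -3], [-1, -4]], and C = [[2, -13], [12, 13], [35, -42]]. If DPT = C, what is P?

P = D⁻¹CT⁻¹ (apply D⁻¹ on the left and T⁻¹ on the right).
D has determinant 5; D⁻¹ = [[-16/5, -4/5, 3/5], [11/5, 4/5, -3/5], [-7/5, -3/5, 1/5]].
det T = -7, so T⁻¹ = [[4/7, -3/7], [-1/7, -1/7]].
D⁻¹C = [[5, 6], [-7, 7], [-3, 2]].
P = (D⁻¹C)T⁻¹ = [[2, -3], [-5, 2], [-2, 1]].

P = [[2, -3], [-5, 2], [-2, 1]]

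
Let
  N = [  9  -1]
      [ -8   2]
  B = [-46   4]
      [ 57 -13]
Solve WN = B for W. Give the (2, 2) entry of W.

Since N sits to the right of W, W = BN⁻¹.
det N = 10, so N⁻¹ = [[1/5, 1/10], [4/5, 9/10]].
W = BN⁻¹ = [[-46, 4], [57, -13]] · [[1/5, 1/10], [4/5, 9/10]] = [[-6, -1], [1, -6]].

-6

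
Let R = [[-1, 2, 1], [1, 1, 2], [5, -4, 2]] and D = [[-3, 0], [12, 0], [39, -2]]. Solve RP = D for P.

P = [[3, 2], [-3, 2], [6, -2]]

R is on the left of P, so left-multiply by R⁻¹: P = R⁻¹D.
det R = -3, so R⁻¹ = [[-10/3, 8/3, -1], [-8/3, 7/3, -1], [3, -2, 1]].
P = R⁻¹D = [[-10/3, 8/3, -1], [-8/3, 7/3, -1], [3, -2, 1]] · [[-3, 0], [12, 0], [39, -2]] = [[3, 2], [-3, 2], [6, -2]].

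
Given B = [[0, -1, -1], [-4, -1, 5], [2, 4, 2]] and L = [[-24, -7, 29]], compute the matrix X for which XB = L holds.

X = [[1, 6, 0]]

Since B sits to the right of X, X = LB⁻¹.
B has determinant -4; B⁻¹ = [[11/2, 1/2, 3/2], [-9/2, -1/2, -1], [7/2, 1/2, 1]].
X = LB⁻¹ = [[-24, -7, 29]] · [[11/2, 1/2, 3/2], [-9/2, -1/2, -1], [7/2, 1/2, 1]] = [[1, 6, 0]].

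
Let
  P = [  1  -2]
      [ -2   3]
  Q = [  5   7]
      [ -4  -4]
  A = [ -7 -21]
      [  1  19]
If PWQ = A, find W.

Isolating W: multiply by P⁻¹ from the left and Q⁻¹ from the right, so W = P⁻¹AQ⁻¹.
det P = -1; the adjugate gives P⁻¹ = [[-3, -2], [-2, -1]].
det Q = 8; the adjugate gives Q⁻¹ = [[-1/2, -7/8], [1/2, 5/8]].
P⁻¹A = [[19, 25], [13, 23]].
W = (P⁻¹A)Q⁻¹ = [[3, -1], [5, 3]].

W = [[3, -1], [5, 3]]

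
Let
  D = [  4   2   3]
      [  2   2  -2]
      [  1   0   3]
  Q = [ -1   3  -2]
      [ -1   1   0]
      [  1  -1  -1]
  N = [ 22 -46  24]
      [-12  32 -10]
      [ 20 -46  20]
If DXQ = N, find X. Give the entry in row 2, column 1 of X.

Left-multiply by D⁻¹ and right-multiply by Q⁻¹: X = D⁻¹NQ⁻¹.
det D = 2, so D⁻¹ = [[3, -3, -5], [-4, 9/2, 7], [-1, 1, 2]].
det Q = -2; the adjugate gives Q⁻¹ = [[1/2, -5/2, -1], [1/2, -3/2, -1], [0, -1, -1]].
D⁻¹N = [[2, -4, 2], [-2, 6, -1], [6, -14, 6]].
X = (D⁻¹N)Q⁻¹ = [[-1, -1, 0], [2, -3, -3], [-4, 0, 2]].

2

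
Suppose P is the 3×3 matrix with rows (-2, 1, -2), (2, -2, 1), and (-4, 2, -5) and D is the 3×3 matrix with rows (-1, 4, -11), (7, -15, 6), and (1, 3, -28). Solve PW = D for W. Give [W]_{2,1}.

Left-multiplying both sides by P⁻¹ gives W = P⁻¹D.
det P = -2, so P⁻¹ = [[-4, -1/2, 3/2], [-3, -1, 1], [2, 0, -1]].
W = P⁻¹D = [[-4, -1/2, 3/2], [-3, -1, 1], [2, 0, -1]] · [[-1, 4, -11], [7, -15, 6], [1, 3, -28]] = [[2, -4, -1], [-3, 6, -1], [-3, 5, 6]].

-3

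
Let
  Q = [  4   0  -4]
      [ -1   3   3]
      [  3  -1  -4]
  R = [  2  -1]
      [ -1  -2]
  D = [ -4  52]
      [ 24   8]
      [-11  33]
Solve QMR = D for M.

M = [[-2, -4], [1, -5], [1, 1]]

Left-multiply by Q⁻¹ and right-multiply by R⁻¹: M = Q⁻¹DR⁻¹.
det Q = -4; the adjugate gives Q⁻¹ = [[9/4, -1, -3], [-5/4, 1, 2], [2, -1, -3]].
det R = -5; the adjugate gives R⁻¹ = [[2/5, -1/5], [-1/5, -2/5]].
Q⁻¹D = [[0, 10], [7, 9], [1, -3]].
M = (Q⁻¹D)R⁻¹ = [[-2, -4], [1, -5], [1, 1]].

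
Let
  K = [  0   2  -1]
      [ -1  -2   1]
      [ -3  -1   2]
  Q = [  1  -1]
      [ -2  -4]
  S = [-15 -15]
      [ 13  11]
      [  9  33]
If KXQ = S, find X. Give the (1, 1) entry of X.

Isolating X: multiply by K⁻¹ from the left and Q⁻¹ from the right, so X = K⁻¹SQ⁻¹.
det K = 3, so K⁻¹ = [[-1, -1, 0], [-1/3, -1, 1/3], [-5/3, -2, 2/3]].
det Q = -6, so Q⁻¹ = [[2/3, -1/6], [-1/3, -1/6]].
K⁻¹S = [[2, 4], [-5, 5], [5, 25]].
X = (K⁻¹S)Q⁻¹ = [[0, -1], [-5, 0], [-5, -5]].

0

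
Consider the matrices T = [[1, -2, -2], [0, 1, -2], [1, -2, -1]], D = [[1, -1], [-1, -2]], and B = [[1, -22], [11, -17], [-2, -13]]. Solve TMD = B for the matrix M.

Isolating M: multiply by T⁻¹ from the left and D⁻¹ from the right, so M = T⁻¹BD⁻¹.
det T = 1, so T⁻¹ = [[-5, 2, 6], [-2, 1, 2], [-1, 0, 1]].
det D = -3; the adjugate gives D⁻¹ = [[2/3, -1/3], [-1/3, -1/3]].
T⁻¹B = [[5, -2], [5, 1], [-3, 9]].
M = (T⁻¹B)D⁻¹ = [[4, -1], [3, -2], [-5, -2]].

M = [[4, -1], [3, -2], [-5, -2]]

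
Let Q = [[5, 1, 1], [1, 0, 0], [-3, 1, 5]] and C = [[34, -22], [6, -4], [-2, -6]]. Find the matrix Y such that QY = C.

Q is on the left of Y, so left-multiply by Q⁻¹: Y = Q⁻¹C.
det Q = -4, so Q⁻¹ = [[0, 1, 0], [5/4, -7, -1/4], [-1/4, 2, 1/4]].
Y = Q⁻¹C = [[0, 1, 0], [5/4, -7, -1/4], [-1/4, 2, 1/4]] · [[34, -22], [6, -4], [-2, -6]] = [[6, -4], [1, 2], [3, -4]].

Y = [[6, -4], [1, 2], [3, -4]]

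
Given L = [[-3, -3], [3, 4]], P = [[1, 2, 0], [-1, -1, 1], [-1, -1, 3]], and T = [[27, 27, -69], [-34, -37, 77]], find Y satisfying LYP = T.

Y = [[3, 0, 5], [-3, 2, 2]]

Y = L⁻¹TP⁻¹ (apply L⁻¹ on the left and P⁻¹ on the right).
det L = -3, so L⁻¹ = [[-4/3, -1], [1, 1]].
P has determinant 2; P⁻¹ = [[-1, -3, 1], [1, 3/2, -1/2], [0, -1/2, 1/2]].
L⁻¹T = [[-2, 1, 15], [-7, -10, 8]].
Y = (L⁻¹T)P⁻¹ = [[3, 0, 5], [-3, 2, 2]].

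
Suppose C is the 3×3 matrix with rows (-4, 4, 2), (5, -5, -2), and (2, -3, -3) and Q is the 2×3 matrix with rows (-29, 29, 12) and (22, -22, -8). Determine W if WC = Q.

W = [[1, -5, 0], [2, 6, 0]]

Right-multiplying both sides by C⁻¹ gives W = QC⁻¹.
det C = -2, so C⁻¹ = [[-9/2, -3, -1], [-11/2, -4, -1], [5/2, 2, 0]].
W = QC⁻¹ = [[-29, 29, 12], [22, -22, -8]] · [[-9/2, -3, -1], [-11/2, -4, -1], [5/2, 2, 0]] = [[1, -5, 0], [2, 6, 0]].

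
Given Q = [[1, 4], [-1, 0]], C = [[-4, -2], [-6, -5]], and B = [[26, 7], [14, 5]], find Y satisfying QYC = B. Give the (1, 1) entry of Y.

Left-multiply by Q⁻¹ and right-multiply by C⁻¹: Y = Q⁻¹BC⁻¹.
det Q = 4; the adjugate gives Q⁻¹ = [[0, -1], [1/4, 1/4]].
det C = 8; the adjugate gives C⁻¹ = [[-5/8, 1/4], [3/4, -1/2]].
Q⁻¹B = [[-14, -5], [10, 3]].
Y = (Q⁻¹B)C⁻¹ = [[5, -1], [-4, 1]].

5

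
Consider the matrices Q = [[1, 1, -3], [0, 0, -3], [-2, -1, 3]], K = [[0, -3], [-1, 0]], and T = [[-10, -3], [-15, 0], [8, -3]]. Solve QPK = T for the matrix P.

P = [[-2, -2], [3, -3], [0, -5]]

P = Q⁻¹TK⁻¹ (apply Q⁻¹ on the left and K⁻¹ on the right).
det Q = 3; the adjugate gives Q⁻¹ = [[-1, 0, -1], [2, -1, 1], [0, -1/3, 0]].
det K = -3, so K⁻¹ = [[0, -1], [-1/3, 0]].
Q⁻¹T = [[2, 6], [3, -9], [5, 0]].
P = (Q⁻¹T)K⁻¹ = [[-2, -2], [3, -3], [0, -5]].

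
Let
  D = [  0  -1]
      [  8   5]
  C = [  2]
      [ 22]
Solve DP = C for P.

Left-multiplying both sides by D⁻¹ gives P = D⁻¹C.
det D = 8; the adjugate gives D⁻¹ = [[5/8, 1/8], [-1, 0]].
P = D⁻¹C = [[5/8, 1/8], [-1, 0]] · [[2], [22]] = [[4], [-2]].

P = [[4], [-2]]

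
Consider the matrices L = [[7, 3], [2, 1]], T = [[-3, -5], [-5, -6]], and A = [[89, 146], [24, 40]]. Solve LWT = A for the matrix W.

W = [[-4, -1], [0, 2]]

Left-multiply by L⁻¹ and right-multiply by T⁻¹: W = L⁻¹AT⁻¹.
det L = 1, so L⁻¹ = [[1, -3], [-2, 7]].
T has determinant -7; T⁻¹ = [[6/7, -5/7], [-5/7, 3/7]].
L⁻¹A = [[17, 26], [-10, -12]].
W = (L⁻¹A)T⁻¹ = [[-4, -1], [0, 2]].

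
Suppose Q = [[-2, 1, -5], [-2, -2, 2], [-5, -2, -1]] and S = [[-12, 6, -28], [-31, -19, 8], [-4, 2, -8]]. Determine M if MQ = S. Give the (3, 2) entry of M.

Since Q sits to the right of M, M = SQ⁻¹.
det Q = 6; the adjugate gives Q⁻¹ = [[1, 11/6, -4/3], [-2, -23/6, 7/3], [-1, -3/2, 1]].
M = SQ⁻¹ = [[-12, 6, -28], [-31, -19, 8], [-4, 2, -8]] · [[1, 11/6, -4/3], [-2, -23/6, 7/3], [-1, -3/2, 1]] = [[4, -3, 2], [-1, 4, 5], [0, -3, 2]].

-3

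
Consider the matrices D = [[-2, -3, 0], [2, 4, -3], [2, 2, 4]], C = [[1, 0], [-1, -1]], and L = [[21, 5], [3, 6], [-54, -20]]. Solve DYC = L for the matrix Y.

Y = [[-5, 1], [-2, 1], [-5, 4]]

Left-multiply by D⁻¹ and right-multiply by C⁻¹: Y = D⁻¹LC⁻¹.
det D = -2, so D⁻¹ = [[-11, -6, -9/2], [7, 4, 3], [2, 1, 1]].
det C = -1; the adjugate gives C⁻¹ = [[1, 0], [-1, -1]].
D⁻¹L = [[-6, -1], [-3, -1], [-9, -4]].
Y = (D⁻¹L)C⁻¹ = [[-5, 1], [-2, 1], [-5, 4]].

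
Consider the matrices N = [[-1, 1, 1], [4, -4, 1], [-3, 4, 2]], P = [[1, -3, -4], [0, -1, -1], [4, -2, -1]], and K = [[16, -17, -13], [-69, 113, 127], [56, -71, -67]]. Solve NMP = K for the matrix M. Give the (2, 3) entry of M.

Left-multiply by N⁻¹ and right-multiply by P⁻¹: M = N⁻¹KP⁻¹.
det N = 5, so N⁻¹ = [[-12/5, 2/5, 1], [-11/5, 1/5, 1], [4/5, 1/5, 0]].
P has determinant -5; P⁻¹ = [[1/5, -1, 1/5], [4/5, -3, -1/5], [-4/5, 2, 1/5]].
N⁻¹K = [[-10, 15, 15], [7, -11, -13], [-1, 9, 15]].
M = (N⁻¹K)P⁻¹ = [[-2, -5, -2], [3, 0, 1], [-5, 4, 1]].

1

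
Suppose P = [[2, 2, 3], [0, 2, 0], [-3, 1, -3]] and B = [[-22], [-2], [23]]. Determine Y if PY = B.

Y = [[-4], [-1], [-4]]

P is on the left of Y, so left-multiply by P⁻¹: Y = P⁻¹B.
det P = 6, so P⁻¹ = [[-1, 3/2, -1], [0, 1/2, 0], [1, -4/3, 2/3]].
Y = P⁻¹B = [[-1, 3/2, -1], [0, 1/2, 0], [1, -4/3, 2/3]] · [[-22], [-2], [23]] = [[-4], [-1], [-4]].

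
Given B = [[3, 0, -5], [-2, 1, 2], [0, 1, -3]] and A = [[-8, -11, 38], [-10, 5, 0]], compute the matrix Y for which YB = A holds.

B is on the right of Y, so right-multiply by B⁻¹: Y = AB⁻¹.
B has determinant -5; B⁻¹ = [[1, 1, -1], [6/5, 9/5, -4/5], [2/5, 3/5, -3/5]].
Y = AB⁻¹ = [[-8, -11, 38], [-10, 5, 0]] · [[1, 1, -1], [6/5, 9/5, -4/5], [2/5, 3/5, -3/5]] = [[-6, -5, -6], [-4, -1, 6]].

Y = [[-6, -5, -6], [-4, -1, 6]]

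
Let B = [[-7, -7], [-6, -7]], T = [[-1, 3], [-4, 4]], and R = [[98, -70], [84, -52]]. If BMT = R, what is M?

M = B⁻¹RT⁻¹ (apply B⁻¹ on the left and T⁻¹ on the right).
det B = 7; the adjugate gives B⁻¹ = [[-1, 1], [6/7, -1]].
T has determinant 8; T⁻¹ = [[1/2, -3/8], [1/2, -1/8]].
B⁻¹R = [[-14, 18], [0, -8]].
M = (B⁻¹R)T⁻¹ = [[2, 3], [-4, 1]].

M = [[2, 3], [-4, 1]]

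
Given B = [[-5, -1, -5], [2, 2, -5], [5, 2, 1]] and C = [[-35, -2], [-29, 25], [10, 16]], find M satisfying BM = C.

B is on the left of M, so left-multiply by B⁻¹: M = B⁻¹C.
B has determinant -3; B⁻¹ = [[-4, 3, -5], [9, -20/3, 35/3], [2, -5/3, 8/3]].
M = B⁻¹C = [[-4, 3, -5], [9, -20/3, 35/3], [2, -5/3, 8/3]] · [[-35, -2], [-29, 25], [10, 16]] = [[3, 3], [-5, 2], [5, -3]].

M = [[3, 3], [-5, 2], [5, -3]]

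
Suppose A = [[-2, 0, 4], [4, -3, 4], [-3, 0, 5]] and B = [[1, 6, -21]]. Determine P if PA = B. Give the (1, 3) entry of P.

-5

Right-multiplying both sides by A⁻¹ gives P = BA⁻¹.
det A = -6, so A⁻¹ = [[5/2, 0, -2], [16/3, -1/3, -4], [3/2, 0, -1]].
P = BA⁻¹ = [[1, 6, -21]] · [[5/2, 0, -2], [16/3, -1/3, -4], [3/2, 0, -1]] = [[3, -2, -5]].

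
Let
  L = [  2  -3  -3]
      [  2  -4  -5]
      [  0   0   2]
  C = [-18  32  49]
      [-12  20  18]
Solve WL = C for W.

Right-multiplying both sides by L⁻¹ gives W = CL⁻¹.
det L = -4, so L⁻¹ = [[2, -3/2, -3/4], [1, -1, -1], [0, 0, 1/2]].
W = CL⁻¹ = [[-18, 32, 49], [-12, 20, 18]] · [[2, -3/2, -3/4], [1, -1, -1], [0, 0, 1/2]] = [[-4, -5, 6], [-4, -2, -2]].

W = [[-4, -5, 6], [-4, -2, -2]]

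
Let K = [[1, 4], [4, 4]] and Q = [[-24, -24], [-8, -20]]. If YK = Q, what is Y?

Y = [[0, -6], [-4, -1]]

Since K sits to the right of Y, Y = QK⁻¹.
det K = -12; the adjugate gives K⁻¹ = [[-1/3, 1/3], [1/3, -1/12]].
Y = QK⁻¹ = [[-24, -24], [-8, -20]] · [[-1/3, 1/3], [1/3, -1/12]] = [[0, -6], [-4, -1]].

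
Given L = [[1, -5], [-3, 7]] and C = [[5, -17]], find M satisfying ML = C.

L is on the right of M, so right-multiply by L⁻¹: M = CL⁻¹.
L has determinant -8; L⁻¹ = [[-7/8, -5/8], [-3/8, -1/8]].
M = CL⁻¹ = [[5, -17]] · [[-7/8, -5/8], [-3/8, -1/8]] = [[2, -1]].

M = [[2, -1]]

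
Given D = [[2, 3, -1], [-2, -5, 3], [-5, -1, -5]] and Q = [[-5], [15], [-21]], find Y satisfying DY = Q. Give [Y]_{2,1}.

-4

Left-multiplying both sides by D⁻¹ gives Y = D⁻¹Q.
det D = 4; the adjugate gives D⁻¹ = [[7, 4, 1], [-25/4, -15/4, -1], [-23/4, -13/4, -1]].
Y = D⁻¹Q = [[7, 4, 1], [-25/4, -15/4, -1], [-23/4, -13/4, -1]] · [[-5], [15], [-21]] = [[4], [-4], [1]].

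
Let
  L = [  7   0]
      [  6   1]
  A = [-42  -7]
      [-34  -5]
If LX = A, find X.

Since L multiplies X on the left, X = L⁻¹A.
det L = 7, so L⁻¹ = [[1/7, 0], [-6/7, 1]].
X = L⁻¹A = [[1/7, 0], [-6/7, 1]] · [[-42, -7], [-34, -5]] = [[-6, -1], [2, 1]].

X = [[-6, -1], [2, 1]]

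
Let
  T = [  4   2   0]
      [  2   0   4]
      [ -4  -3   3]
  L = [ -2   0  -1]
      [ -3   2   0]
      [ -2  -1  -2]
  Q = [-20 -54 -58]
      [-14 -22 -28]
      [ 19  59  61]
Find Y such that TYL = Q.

Y = T⁻¹QL⁻¹ (apply T⁻¹ on the left and L⁻¹ on the right).
T has determinant 4; T⁻¹ = [[3, -3/2, 2], [-11/2, 3, -4], [-3/2, 1, -1]].
det L = 1; the adjugate gives L⁻¹ = [[-4, 1, 2], [-6, 2, 3], [7, -2, -4]].
T⁻¹Q = [[-1, -11, -10], [-8, -5, -9], [-3, 0, -2]].
Y = (T⁻¹Q)L⁻¹ = [[0, -3, 5], [-1, 0, 5], [-2, 1, 2]].

Y = [[0, -3, 5], [-1, 0, 5], [-2, 1, 2]]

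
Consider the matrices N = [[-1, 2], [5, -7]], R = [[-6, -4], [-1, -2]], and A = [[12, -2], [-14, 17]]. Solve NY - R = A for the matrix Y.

NY = A + R = [[6, -6], [-15, 15]].
Since N multiplies Y on the left, Y = N⁻¹(A + R).
det N = -3; the adjugate gives N⁻¹ = [[7/3, 2/3], [5/3, 1/3]].
Y = N⁻¹(A + R) = [[4, -4], [5, -5]].

Y = [[4, -4], [5, -5]]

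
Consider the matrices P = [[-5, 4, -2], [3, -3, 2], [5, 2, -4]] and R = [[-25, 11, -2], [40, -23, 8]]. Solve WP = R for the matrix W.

Right-multiplying both sides by P⁻¹ gives W = RP⁻¹.
det P = 6, so P⁻¹ = [[4/3, 2, 1/3], [11/3, 5, 2/3], [7/2, 5, 1/2]].
W = RP⁻¹ = [[-25, 11, -2], [40, -23, 8]] · [[4/3, 2, 1/3], [11/3, 5, 2/3], [7/2, 5, 1/2]] = [[0, -5, -2], [-3, 5, 2]].

W = [[0, -5, -2], [-3, 5, 2]]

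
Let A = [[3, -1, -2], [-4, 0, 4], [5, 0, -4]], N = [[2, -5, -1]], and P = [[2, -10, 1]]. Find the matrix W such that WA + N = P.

WA = P − N = [[0, -5, 2]].
A is on the right of W, so right-multiply by A⁻¹: W = (P − N)A⁻¹.
det A = -4; the adjugate gives A⁻¹ = [[0, 1, 1], [-1, 1/2, 1], [0, 5/4, 1]].
W = (P − N)A⁻¹ = [[5, 0, -3]].

W = [[5, 0, -3]]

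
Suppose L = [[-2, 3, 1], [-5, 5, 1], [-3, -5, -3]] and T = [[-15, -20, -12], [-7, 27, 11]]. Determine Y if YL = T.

Y = [[5, -2, 5], [4, 1, -2]]

Since L sits to the right of Y, Y = TL⁻¹.
det L = 6; the adjugate gives L⁻¹ = [[-5/3, 2/3, -1/3], [-3, 3/2, -1/2], [20/3, -19/6, 5/6]].
Y = TL⁻¹ = [[-15, -20, -12], [-7, 27, 11]] · [[-5/3, 2/3, -1/3], [-3, 3/2, -1/2], [20/3, -19/6, 5/6]] = [[5, -2, 5], [4, 1, -2]].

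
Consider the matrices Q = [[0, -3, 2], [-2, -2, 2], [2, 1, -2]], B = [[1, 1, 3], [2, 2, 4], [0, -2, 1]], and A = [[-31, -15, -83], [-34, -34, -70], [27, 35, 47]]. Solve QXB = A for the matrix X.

Isolating X: multiply by Q⁻¹ from the left and B⁻¹ from the right, so X = Q⁻¹AB⁻¹.
det Q = 4, so Q⁻¹ = [[1/2, -1, -1/2], [0, -1, -1], [1/2, -3/2, -3/2]].
B has determinant -4; B⁻¹ = [[-5/2, 7/4, 1/2], [1/2, -1/4, -1/2], [1, -1/2, 0]].
Q⁻¹A = [[5, 9, 5], [7, -1, 23], [-5, -9, -7]].
X = (Q⁻¹A)B⁻¹ = [[-3, 4, -2], [5, 1, 4], [1, -3, 2]].

X = [[-3, 4, -2], [5, 1, 4], [1, -3, 2]]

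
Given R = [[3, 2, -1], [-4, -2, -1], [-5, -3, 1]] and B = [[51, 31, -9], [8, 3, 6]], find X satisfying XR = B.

X = [[6, -2, -5], [-1, -4, 1]]

R is on the right of X, so right-multiply by R⁻¹: X = BR⁻¹.
det R = 1, so R⁻¹ = [[-5, 1, -4], [9, -2, 7], [2, -1, 2]].
X = BR⁻¹ = [[51, 31, -9], [8, 3, 6]] · [[-5, 1, -4], [9, -2, 7], [2, -1, 2]] = [[6, -2, -5], [-1, -4, 1]].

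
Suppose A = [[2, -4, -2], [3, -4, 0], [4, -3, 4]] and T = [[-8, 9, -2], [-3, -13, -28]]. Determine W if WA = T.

W = [[3, -6, 1], [4, 3, -5]]

Since A sits to the right of W, W = TA⁻¹.
det A = 2, so A⁻¹ = [[-8, 11, -4], [-6, 8, -3], [7/2, -5, 2]].
W = TA⁻¹ = [[-8, 9, -2], [-3, -13, -28]] · [[-8, 11, -4], [-6, 8, -3], [7/2, -5, 2]] = [[3, -6, 1], [4, 3, -5]].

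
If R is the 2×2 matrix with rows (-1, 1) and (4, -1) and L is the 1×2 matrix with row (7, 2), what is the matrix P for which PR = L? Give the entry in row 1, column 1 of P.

Since R sits to the right of P, P = LR⁻¹.
R has determinant -3; R⁻¹ = [[1/3, 1/3], [4/3, 1/3]].
P = LR⁻¹ = [[7, 2]] · [[1/3, 1/3], [4/3, 1/3]] = [[5, 3]].

5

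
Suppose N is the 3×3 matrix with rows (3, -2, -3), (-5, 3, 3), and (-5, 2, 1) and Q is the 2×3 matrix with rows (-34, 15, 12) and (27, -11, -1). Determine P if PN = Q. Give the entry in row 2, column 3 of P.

-4

N is on the right of P, so right-multiply by N⁻¹: P = QN⁻¹.
det N = -4; the adjugate gives N⁻¹ = [[3/4, 1, -3/4], [5/2, 3, -3/2], [-5/4, -1, 1/4]].
P = QN⁻¹ = [[-34, 15, 12], [27, -11, -1]] · [[3/4, 1, -3/4], [5/2, 3, -3/2], [-5/4, -1, 1/4]] = [[-3, -1, 6], [-6, -5, -4]].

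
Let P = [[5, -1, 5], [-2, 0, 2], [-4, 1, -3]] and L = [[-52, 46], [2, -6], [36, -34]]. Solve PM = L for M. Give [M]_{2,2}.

P is on the left of M, so left-multiply by P⁻¹: M = P⁻¹L.
det P = -6; the adjugate gives P⁻¹ = [[1/3, -1/3, 1/3], [7/3, -5/6, 10/3], [1/3, 1/6, 1/3]].
M = P⁻¹L = [[1/3, -1/3, 1/3], [7/3, -5/6, 10/3], [1/3, 1/6, 1/3]] · [[-52, 46], [2, -6], [36, -34]] = [[-6, 6], [-3, -1], [-5, 3]].

-1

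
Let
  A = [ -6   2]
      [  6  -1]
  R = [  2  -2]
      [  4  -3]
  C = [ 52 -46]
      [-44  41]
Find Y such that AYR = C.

Left-multiply by A⁻¹ and right-multiply by R⁻¹: Y = A⁻¹CR⁻¹.
det A = -6, so A⁻¹ = [[1/6, 1/3], [1, 1]].
det R = 2, so R⁻¹ = [[-3/2, 1], [-2, 1]].
A⁻¹C = [[-6, 6], [8, -5]].
Y = (A⁻¹C)R⁻¹ = [[-3, 0], [-2, 3]].

Y = [[-3, 0], [-2, 3]]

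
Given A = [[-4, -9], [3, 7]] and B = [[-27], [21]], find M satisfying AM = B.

Since A multiplies M on the left, M = A⁻¹B.
det A = -1; the adjugate gives A⁻¹ = [[-7, -9], [3, 4]].
M = A⁻¹B = [[-7, -9], [3, 4]] · [[-27], [21]] = [[0], [3]].

M = [[0], [3]]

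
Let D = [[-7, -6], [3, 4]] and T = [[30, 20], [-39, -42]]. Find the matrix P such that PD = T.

Since D sits to the right of P, P = TD⁻¹.
det D = -10, so D⁻¹ = [[-2/5, -3/5], [3/10, 7/10]].
P = TD⁻¹ = [[30, 20], [-39, -42]] · [[-2/5, -3/5], [3/10, 7/10]] = [[-6, -4], [3, -6]].

P = [[-6, -4], [3, -6]]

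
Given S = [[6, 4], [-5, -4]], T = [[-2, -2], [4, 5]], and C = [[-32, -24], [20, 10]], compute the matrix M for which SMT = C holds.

Isolating M: multiply by S⁻¹ from the left and T⁻¹ from the right, so M = S⁻¹CT⁻¹.
det S = -4, so S⁻¹ = [[1, 1], [-5/4, -3/2]].
det T = -2; the adjugate gives T⁻¹ = [[-5/2, -1], [2, 1]].
S⁻¹C = [[-12, -14], [10, 15]].
M = (S⁻¹C)T⁻¹ = [[2, -2], [5, 5]].

M = [[2, -2], [5, 5]]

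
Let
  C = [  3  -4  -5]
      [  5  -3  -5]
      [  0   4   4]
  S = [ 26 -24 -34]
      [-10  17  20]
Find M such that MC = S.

M = [[2, 4, -1], [-5, 1, 0]]

Since C sits to the right of M, M = SC⁻¹.
det C = 4, so C⁻¹ = [[2, -1, 5/4], [-5, 3, -5/2], [5, -3, 11/4]].
M = SC⁻¹ = [[26, -24, -34], [-10, 17, 20]] · [[2, -1, 5/4], [-5, 3, -5/2], [5, -3, 11/4]] = [[2, 4, -1], [-5, 1, 0]].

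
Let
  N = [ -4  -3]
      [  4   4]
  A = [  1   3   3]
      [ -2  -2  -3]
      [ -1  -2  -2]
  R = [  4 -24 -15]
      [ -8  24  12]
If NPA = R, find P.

Isolating P: multiply by N⁻¹ from the left and A⁻¹ from the right, so P = N⁻¹RA⁻¹.
det N = -4; the adjugate gives N⁻¹ = [[-1, -3/4], [1, 1]].
det A = 1; the adjugate gives A⁻¹ = [[-2, 0, -3], [-1, 1, -3], [2, -1, 4]].
N⁻¹R = [[2, 6, 6], [-4, 0, -3]].
P = (N⁻¹R)A⁻¹ = [[2, 0, 0], [2, 3, 0]].

P = [[2, 0, 0], [2, 3, 0]]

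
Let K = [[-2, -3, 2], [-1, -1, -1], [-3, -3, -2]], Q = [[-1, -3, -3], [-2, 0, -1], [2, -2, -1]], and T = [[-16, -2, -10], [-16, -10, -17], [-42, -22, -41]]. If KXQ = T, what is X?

X = [[4, -3, 0], [-4, -3, -1], [-2, -3, -1]]

Isolating X: multiply by K⁻¹ from the left and Q⁻¹ from the right, so X = K⁻¹TQ⁻¹.
K has determinant -1; K⁻¹ = [[1, 12, -5], [-1, -10, 4], [0, -3, 1]].
det Q = 2, so Q⁻¹ = [[-1, 3/2, 3/2], [-2, 7/2, 5/2], [2, -4, -3]].
K⁻¹T = [[2, -12, -9], [8, 14, 16], [6, 8, 10]].
X = (K⁻¹T)Q⁻¹ = [[4, -3, 0], [-4, -3, -1], [-2, -3, -1]].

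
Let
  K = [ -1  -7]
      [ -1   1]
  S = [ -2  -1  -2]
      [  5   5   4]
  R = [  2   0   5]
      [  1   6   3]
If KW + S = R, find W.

W = [[3, -1, 0], [-1, 0, -1]]

KW = R − S = [[4, 1, 7], [-4, 1, -1]].
Since K multiplies W on the left, W = K⁻¹(R − S).
det K = -8; the adjugate gives K⁻¹ = [[-1/8, -7/8], [-1/8, 1/8]].
W = K⁻¹(R − S) = [[3, -1, 0], [-1, 0, -1]].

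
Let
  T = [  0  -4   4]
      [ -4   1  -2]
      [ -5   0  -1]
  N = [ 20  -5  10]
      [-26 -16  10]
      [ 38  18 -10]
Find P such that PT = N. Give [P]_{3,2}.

T is on the right of P, so right-multiply by T⁻¹: P = NT⁻¹.
T has determinant -4; T⁻¹ = [[1/4, 1, -1], [-3/2, -5, 4], [-5/4, -5, 4]].
P = NT⁻¹ = [[20, -5, 10], [-26, -16, 10], [38, 18, -10]] · [[1/4, 1, -1], [-3/2, -5, 4], [-5/4, -5, 4]] = [[0, -5, 0], [5, 4, 2], [-5, -2, -6]].

-2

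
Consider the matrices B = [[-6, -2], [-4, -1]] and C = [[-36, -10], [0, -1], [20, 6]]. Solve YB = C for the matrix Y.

B is on the right of Y, so right-multiply by B⁻¹: Y = CB⁻¹.
B has determinant -2; B⁻¹ = [[1/2, -1], [-2, 3]].
Y = CB⁻¹ = [[-36, -10], [0, -1], [20, 6]] · [[1/2, -1], [-2, 3]] = [[2, 6], [2, -3], [-2, -2]].

Y = [[2, 6], [2, -3], [-2, -2]]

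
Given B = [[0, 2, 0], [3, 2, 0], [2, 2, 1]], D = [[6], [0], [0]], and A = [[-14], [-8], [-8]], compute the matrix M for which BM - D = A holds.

M = [[0], [-4], [0]]

BM = A + D = [[-8], [-8], [-8]].
Left-multiplying both sides by B⁻¹ gives M = B⁻¹(A + D).
det B = -6; the adjugate gives B⁻¹ = [[-1/3, 1/3, 0], [1/2, 0, 0], [-1/3, -2/3, 1]].
M = B⁻¹(A + D) = [[0], [-4], [0]].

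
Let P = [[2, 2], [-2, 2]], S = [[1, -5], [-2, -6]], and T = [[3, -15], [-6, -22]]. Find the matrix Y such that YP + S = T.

Y = [[-2, -3], [-5, -3]]

YP = T − S = [[2, -10], [-4, -16]].
Right-multiplying both sides by P⁻¹ gives Y = (T − S)P⁻¹.
det P = 8, so P⁻¹ = [[1/4, -1/4], [1/4, 1/4]].
Y = (T − S)P⁻¹ = [[-2, -3], [-5, -3]].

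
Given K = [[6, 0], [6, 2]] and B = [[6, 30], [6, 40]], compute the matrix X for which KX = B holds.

X = [[1, 5], [0, 5]]

Left-multiplying both sides by K⁻¹ gives X = K⁻¹B.
det K = 12; the adjugate gives K⁻¹ = [[1/6, 0], [-1/2, 1/2]].
X = K⁻¹B = [[1/6, 0], [-1/2, 1/2]] · [[6, 30], [6, 40]] = [[1, 5], [0, 5]].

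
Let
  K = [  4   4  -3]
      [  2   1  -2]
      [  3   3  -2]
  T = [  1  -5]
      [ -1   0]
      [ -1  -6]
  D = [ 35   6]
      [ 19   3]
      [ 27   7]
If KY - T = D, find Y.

Y = [[4, 4], [2, -3], [-4, 1]]

KY = D + T = [[36, 1], [18, 3], [26, 1]].
K is on the left of Y, so left-multiply by K⁻¹: Y = K⁻¹(D + T).
K has determinant -1; K⁻¹ = [[-4, 1, 5], [2, -1, -2], [-3, 0, 4]].
Y = K⁻¹(D + T) = [[4, 4], [2, -3], [-4, 1]].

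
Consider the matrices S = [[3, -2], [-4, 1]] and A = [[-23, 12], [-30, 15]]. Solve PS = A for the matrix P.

P = [[-5, 2], [-6, 3]]

Since S sits to the right of P, P = AS⁻¹.
det S = -5, so S⁻¹ = [[-1/5, -2/5], [-4/5, -3/5]].
P = AS⁻¹ = [[-23, 12], [-30, 15]] · [[-1/5, -2/5], [-4/5, -3/5]] = [[-5, 2], [-6, 3]].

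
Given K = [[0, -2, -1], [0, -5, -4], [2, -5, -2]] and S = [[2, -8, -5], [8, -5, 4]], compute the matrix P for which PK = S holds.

P = [[-1, 1, 1], [0, -3, 4]]

K is on the right of P, so right-multiply by K⁻¹: P = SK⁻¹.
det K = 6; the adjugate gives K⁻¹ = [[-5/3, 1/6, 1/2], [-4/3, 1/3, 0], [5/3, -2/3, 0]].
P = SK⁻¹ = [[2, -8, -5], [8, -5, 4]] · [[-5/3, 1/6, 1/2], [-4/3, 1/3, 0], [5/3, -2/3, 0]] = [[-1, 1, 1], [0, -3, 4]].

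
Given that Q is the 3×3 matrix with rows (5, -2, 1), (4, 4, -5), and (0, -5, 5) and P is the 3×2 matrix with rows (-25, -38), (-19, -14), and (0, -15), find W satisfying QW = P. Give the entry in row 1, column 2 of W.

-6

Since Q multiplies W on the left, W = Q⁻¹P.
det Q = -5; the adjugate gives Q⁻¹ = [[1, -1, -6/5], [4, -5, -29/5], [4, -5, -28/5]].
W = Q⁻¹P = [[1, -1, -6/5], [4, -5, -29/5], [4, -5, -28/5]] · [[-25, -38], [-19, -14], [0, -15]] = [[-6, -6], [-5, 5], [-5, 2]].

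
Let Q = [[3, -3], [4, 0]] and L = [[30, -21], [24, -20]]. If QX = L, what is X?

Since Q multiplies X on the left, X = Q⁻¹L.
det Q = 12; the adjugate gives Q⁻¹ = [[0, 1/4], [-1/3, 1/4]].
X = Q⁻¹L = [[0, 1/4], [-1/3, 1/4]] · [[30, -21], [24, -20]] = [[6, -5], [-4, 2]].

X = [[6, -5], [-4, 2]]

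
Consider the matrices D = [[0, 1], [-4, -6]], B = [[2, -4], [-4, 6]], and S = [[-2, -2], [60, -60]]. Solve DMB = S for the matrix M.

Left-multiply by D⁻¹ and right-multiply by B⁻¹: M = D⁻¹SB⁻¹.
D has determinant 4; D⁻¹ = [[-3/2, -1/4], [1, 0]].
det B = -4, so B⁻¹ = [[-3/2, -1], [-1, -1/2]].
D⁻¹S = [[-12, 18], [-2, -2]].
M = (D⁻¹S)B⁻¹ = [[0, 3], [5, 3]].

M = [[0, 3], [5, 3]]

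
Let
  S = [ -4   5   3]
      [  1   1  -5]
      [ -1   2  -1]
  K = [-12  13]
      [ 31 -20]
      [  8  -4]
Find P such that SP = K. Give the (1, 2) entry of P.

3

Left-multiplying both sides by S⁻¹ gives P = S⁻¹K.
S has determinant 3; S⁻¹ = [[3, 11/3, -28/3], [2, 7/3, -17/3], [1, 1, -3]].
P = S⁻¹K = [[3, 11/3, -28/3], [2, 7/3, -17/3], [1, 1, -3]] · [[-12, 13], [31, -20], [8, -4]] = [[3, 3], [3, 2], [-5, 5]].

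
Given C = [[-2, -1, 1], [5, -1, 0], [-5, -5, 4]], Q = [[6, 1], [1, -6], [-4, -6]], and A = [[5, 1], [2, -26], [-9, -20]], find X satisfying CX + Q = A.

CX = A − Q = [[-1, 0], [1, -20], [-5, -14]].
C is on the left of X, so left-multiply by C⁻¹: X = C⁻¹(A − Q).
C has determinant -2; C⁻¹ = [[2, 1/2, -1/2], [10, 3/2, -5/2], [15, 5/2, -7/2]].
X = C⁻¹(A − Q) = [[1, -3], [4, 5], [5, -1]].

X = [[1, -3], [4, 5], [5, -1]]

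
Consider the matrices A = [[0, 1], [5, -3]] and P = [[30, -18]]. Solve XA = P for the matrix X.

X = [[0, 6]]

A is on the right of X, so right-multiply by A⁻¹: X = PA⁻¹.
det A = -5, so A⁻¹ = [[3/5, 1/5], [1, 0]].
X = PA⁻¹ = [[30, -18]] · [[3/5, 1/5], [1, 0]] = [[0, 6]].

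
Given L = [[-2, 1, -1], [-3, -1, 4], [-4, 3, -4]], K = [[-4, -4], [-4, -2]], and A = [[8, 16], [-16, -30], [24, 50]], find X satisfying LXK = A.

X = [[2, 0], [3, 3], [5, -1]]

X = L⁻¹AK⁻¹ (apply L⁻¹ on the left and K⁻¹ on the right).
det L = 1, so L⁻¹ = [[-8, 1, 3], [-28, 4, 11], [-13, 2, 5]].
K has determinant -8; K⁻¹ = [[1/4, -1/2], [-1/2, 1/2]].
L⁻¹A = [[-8, -8], [-24, -18], [-16, -18]].
X = (L⁻¹A)K⁻¹ = [[2, 0], [3, 3], [5, -1]].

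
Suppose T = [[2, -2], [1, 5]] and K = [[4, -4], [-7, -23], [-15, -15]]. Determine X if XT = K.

Since T sits to the right of X, X = KT⁻¹.
det T = 12; the adjugate gives T⁻¹ = [[5/12, 1/6], [-1/12, 1/6]].
X = KT⁻¹ = [[4, -4], [-7, -23], [-15, -15]] · [[5/12, 1/6], [-1/12, 1/6]] = [[2, 0], [-1, -5], [-5, -5]].

X = [[2, 0], [-1, -5], [-5, -5]]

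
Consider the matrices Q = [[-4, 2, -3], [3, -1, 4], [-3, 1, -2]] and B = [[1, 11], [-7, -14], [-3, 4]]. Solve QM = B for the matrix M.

Since Q multiplies M on the left, M = Q⁻¹B.
det Q = -4; the adjugate gives Q⁻¹ = [[1/2, -1/4, -5/4], [3/2, 1/4, -7/4], [0, 1/2, 1/2]].
M = Q⁻¹B = [[1/2, -1/4, -5/4], [3/2, 1/4, -7/4], [0, 1/2, 1/2]] · [[1, 11], [-7, -14], [-3, 4]] = [[6, 4], [5, 6], [-5, -5]].

M = [[6, 4], [5, 6], [-5, -5]]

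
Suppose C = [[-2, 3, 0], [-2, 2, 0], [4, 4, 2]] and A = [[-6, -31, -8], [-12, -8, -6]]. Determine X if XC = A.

X = [[-5, 0, -4], [4, -4, -3]]

Right-multiplying both sides by C⁻¹ gives X = AC⁻¹.
C has determinant 4; C⁻¹ = [[1, -3/2, 0], [1, -1, 0], [-4, 5, 1/2]].
X = AC⁻¹ = [[-6, -31, -8], [-12, -8, -6]] · [[1, -3/2, 0], [1, -1, 0], [-4, 5, 1/2]] = [[-5, 0, -4], [4, -4, -3]].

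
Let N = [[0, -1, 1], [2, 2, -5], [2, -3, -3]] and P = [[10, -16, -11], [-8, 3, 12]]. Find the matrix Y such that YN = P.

Since N sits to the right of Y, Y = PN⁻¹.
det N = -6, so N⁻¹ = [[7/2, 1, -1/2], [2/3, 1/3, -1/3], [5/3, 1/3, -1/3]].
Y = PN⁻¹ = [[10, -16, -11], [-8, 3, 12]] · [[7/2, 1, -1/2], [2/3, 1/3, -1/3], [5/3, 1/3, -1/3]] = [[6, 1, 4], [-6, -3, -1]].

Y = [[6, 1, 4], [-6, -3, -1]]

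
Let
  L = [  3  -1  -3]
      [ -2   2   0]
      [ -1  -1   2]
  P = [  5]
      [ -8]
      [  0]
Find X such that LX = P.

X = [[5], [1], [3]]

Since L multiplies X on the left, X = L⁻¹P.
L has determinant -4; L⁻¹ = [[-1, -5/4, -3/2], [-1, -3/4, -3/2], [-1, -1, -1]].
X = L⁻¹P = [[-1, -5/4, -3/2], [-1, -3/4, -3/2], [-1, -1, -1]] · [[5], [-8], [0]] = [[5], [1], [3]].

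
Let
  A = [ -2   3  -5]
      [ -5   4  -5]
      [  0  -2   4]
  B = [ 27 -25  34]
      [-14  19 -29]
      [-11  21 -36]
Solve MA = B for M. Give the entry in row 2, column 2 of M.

Since A sits to the right of M, M = BA⁻¹.
det A = -2, so A⁻¹ = [[-3, 1, -5/2], [-10, 4, -15/2], [-5, 2, -7/2]].
M = BA⁻¹ = [[27, -25, 34], [-14, 19, -29], [-11, 21, -36]] · [[-3, 1, -5/2], [-10, 4, -15/2], [-5, 2, -7/2]] = [[-1, -5, 1], [-3, 4, -6], [3, 1, -4]].

4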